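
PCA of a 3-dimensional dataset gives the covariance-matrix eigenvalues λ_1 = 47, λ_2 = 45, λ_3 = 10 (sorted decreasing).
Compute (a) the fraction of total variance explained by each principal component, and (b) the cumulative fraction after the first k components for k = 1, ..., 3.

Step 1 — total variance = trace(Sigma) = Σ λ_i = 47 + 45 + 10 = 102.

Step 2 — fraction explained by component i = λ_i / Σ λ:
  PC1: 47/102 = 0.4608
  PC2: 45/102 = 0.4412
  PC3: 10/102 = 0.098

Step 3 — cumulative fraction after k components = (λ_1 + ... + λ_k) / Σ λ:
  k = 1: 47/102 = 0.4608
  k = 2: (47 + 45)/102 = 92/102 = 0.902
  k = 3: (47 + 45 + 10)/102 = 102/102 = 1

Summary (fraction, with percent):

explained: PC1 0.4608 (46.08%), PC2 0.4412 (44.12%), PC3 0.098 (9.8%);  cumulative: 0.4608, 0.902, 1


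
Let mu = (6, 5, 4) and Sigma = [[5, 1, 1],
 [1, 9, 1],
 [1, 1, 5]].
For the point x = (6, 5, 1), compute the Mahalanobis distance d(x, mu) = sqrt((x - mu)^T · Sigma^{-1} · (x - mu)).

Step 1 — centre the observation: (x - mu) = (0, 0, -3).

Step 2 — invert Sigma (cofactor / det for 3×3, or solve directly):
  Sigma^{-1} = [[0.2115, -0.0192, -0.0385],
 [-0.0192, 0.1154, -0.0192],
 [-0.0385, -0.0192, 0.2115]].

Step 3 — form the quadratic (x - mu)^T · Sigma^{-1} · (x - mu):
  Sigma^{-1} · (x - mu) = (0.1154, 0.0577, -0.6346).
  (x - mu)^T · [Sigma^{-1} · (x - mu)] = (0)·(0.1154) + (0)·(0.0577) + (-3)·(-0.6346) = 1.9038.

Step 4 — take square root: d = √(1.9038) ≈ 1.3798.

d(x, mu) = √(1.9038) ≈ 1.3798


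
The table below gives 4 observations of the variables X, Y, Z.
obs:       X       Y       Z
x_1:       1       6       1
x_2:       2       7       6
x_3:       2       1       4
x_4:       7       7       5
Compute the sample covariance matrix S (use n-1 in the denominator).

Step 1 — column means:
  mean(X) = (1 + 2 + 2 + 7) / 4 = 12/4 = 3
  mean(Y) = (6 + 7 + 1 + 7) / 4 = 21/4 = 5.25
  mean(Z) = (1 + 6 + 4 + 5) / 4 = 16/4 = 4

Step 2 — sample covariance S[i,j] = (1/(n-1)) · Σ_k (x_{k,i} - mean_i) · (x_{k,j} - mean_j), with n-1 = 3.
  S[X,X] = ((-2)·(-2) + (-1)·(-1) + (-1)·(-1) + (4)·(4)) / 3 = 22/3 = 7.3333
  S[X,Y] = ((-2)·(0.75) + (-1)·(1.75) + (-1)·(-4.25) + (4)·(1.75)) / 3 = 8/3 = 2.6667
  S[X,Z] = ((-2)·(-3) + (-1)·(2) + (-1)·(0) + (4)·(1)) / 3 = 8/3 = 2.6667
  S[Y,Y] = ((0.75)·(0.75) + (1.75)·(1.75) + (-4.25)·(-4.25) + (1.75)·(1.75)) / 3 = 24.75/3 = 8.25
  S[Y,Z] = ((0.75)·(-3) + (1.75)·(2) + (-4.25)·(0) + (1.75)·(1)) / 3 = 3/3 = 1
  S[Z,Z] = ((-3)·(-3) + (2)·(2) + (0)·(0) + (1)·(1)) / 3 = 14/3 = 4.6667

S is symmetric (S[j,i] = S[i,j]). Assembling:

S = [[7.3333, 2.6667, 2.6667],
 [2.6667, 8.25, 1],
 [2.6667, 1, 4.6667]]


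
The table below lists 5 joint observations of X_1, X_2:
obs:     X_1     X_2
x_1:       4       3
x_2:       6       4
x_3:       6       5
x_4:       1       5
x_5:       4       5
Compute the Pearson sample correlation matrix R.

Step 1 — column means:
  mean(X_1) = (4 + 6 + 6 + 1 + 4) / 5 = 21/5 = 4.2
  mean(X_2) = (3 + 4 + 5 + 5 + 5) / 5 = 22/5 = 4.4

Step 2 — sample variances and covariances s[i,j] = (1/(n-1)) · Σ_k (x_{k,i} - mean_i) · (x_{k,j} - mean_j), with n-1 = 4:
  s[X_1,X_1] = ((-0.2)·(-0.2) + (1.8)·(1.8) + (1.8)·(1.8) + (-3.2)·(-3.2) + (-0.2)·(-0.2)) / 4 = 16.8/4 = 4.2
  s[X_1,X_2] = ((-0.2)·(-1.4) + (1.8)·(-0.4) + (1.8)·(0.6) + (-3.2)·(0.6) + (-0.2)·(0.6)) / 4 = -1.4/4 = -0.35
  s[X_2,X_2] = ((-1.4)·(-1.4) + (-0.4)·(-0.4) + (0.6)·(0.6) + (0.6)·(0.6) + (0.6)·(0.6)) / 4 = 3.2/4 = 0.8
  Sample standard deviations s_i = √(s[i,i]):
  s(X_1) = √(4.2) = 2.0494
  s(X_2) = √(0.8) = 0.8944

Step 3 — r_{ij} = s_{ij} / (s_i · s_j):
  r[X_1,X_1] = 1 (diagonal).
  r[X_1,X_2] = -0.35 / (2.0494 · 0.8944) = -0.35 / 1.833 = -0.1909
  r[X_2,X_2] = 1 (diagonal).

R is symmetric with unit diagonal. Assembling:

R = [[1, -0.1909],
 [-0.1909, 1]]


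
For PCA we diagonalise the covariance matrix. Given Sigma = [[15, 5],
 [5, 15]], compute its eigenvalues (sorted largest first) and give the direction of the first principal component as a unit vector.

Step 1 — characteristic polynomial of 2×2 Sigma:
  det(Sigma - λI) = λ² - trace · λ + det = 0.
  trace = 15 + 15 = 30, det = 15·15 - (5)² = 200.
Step 2 — discriminant:
  Δ = trace² - 4·det = 900 - 800 = 100.
Step 3 — eigenvalues:
  λ = (trace ± √Δ)/2 = (30 ± 10)/2,
  λ_1 = 20,  λ_2 = 10.

Step 4 — unit eigenvector for λ_1: solve (Sigma - λ_1 I)v = 0. First row:
  (15 - 20)·v_x + (5)·v_y = 0, i.e. (-5)·v_x + (5)·v_y = 0,
  so v ∝ (b, λ_1 - a) = (5, 5) = u.
  ||u|| = √((5)² + (5)²) = √(50) ≈ 7.0711,
  v_1 = u/||u|| ≈ (0.7071, 0.7071) (||v_1|| = 1).

λ_1 = 20,  λ_2 = 10;  v_1 ≈ (0.7071, 0.7071)


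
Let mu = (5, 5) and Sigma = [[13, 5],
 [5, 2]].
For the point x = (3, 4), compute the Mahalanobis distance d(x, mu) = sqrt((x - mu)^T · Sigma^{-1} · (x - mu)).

Step 1 — centre the observation: (x - mu) = (-2, -1).

Step 2 — invert Sigma. det(Sigma) = 13·2 - (5)² = 1.
  Sigma^{-1} = (1/det) · [[d, -b], [-b, a]] = [[2, -5],
 [-5, 13]].

Step 3 — form the quadratic (x - mu)^T · Sigma^{-1} · (x - mu):
  Sigma^{-1} · (x - mu) = (1, -3).
  (x - mu)^T · [Sigma^{-1} · (x - mu)] = (-2)·(1) + (-1)·(-3) = 1.

Step 4 — take square root: d = √(1) ≈ 1.

d(x, mu) = √(1) ≈ 1


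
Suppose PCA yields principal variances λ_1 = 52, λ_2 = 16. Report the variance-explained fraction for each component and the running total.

Step 1 — total variance = trace(Sigma) = Σ λ_i = 52 + 16 = 68.

Step 2 — fraction explained by component i = λ_i / Σ λ:
  PC1: 52/68 = 0.7647
  PC2: 16/68 = 0.2353

Step 3 — cumulative fraction after k components = (λ_1 + ... + λ_k) / Σ λ:
  k = 1: 52/68 = 0.7647
  k = 2: (52 + 16)/68 = 68/68 = 1

Summary (fraction, with percent):

explained: PC1 0.7647 (76.47%), PC2 0.2353 (23.53%);  cumulative: 0.7647, 1


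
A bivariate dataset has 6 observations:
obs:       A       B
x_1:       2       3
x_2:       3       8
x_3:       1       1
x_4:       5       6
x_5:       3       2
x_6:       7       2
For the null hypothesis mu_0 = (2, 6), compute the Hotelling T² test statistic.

Step 1 — sample mean vector:
  mean(A) = (2 + 3 + 1 + 5 + 3 + 7) / 6 = 21/6 = 3.5
  mean(B) = (3 + 8 + 1 + 6 + 2 + 2) / 6 = 22/6 = 3.6667
  x̄ = (3.5, 3.6667),  deviation x̄ - mu_0 = (3.5, 3.6667) - (2, 6) = (1.5, -2.3333).

Step 2 — sample covariance matrix, S[i,j] = (1/(n-1)) · Σ_k (x_{k,i} - mean_i) · (x_{k,j} - mean_j), divisor n-1 = 5:
  S[A,A] = ((-1.5)·(-1.5) + (-0.5)·(-0.5) + (-2.5)·(-2.5) + (1.5)·(1.5) + (-0.5)·(-0.5) + (3.5)·(3.5)) / 5 = 23.5/5 = 4.7
  S[A,B] = ((-1.5)·(-0.6667) + (-0.5)·(4.3333) + (-2.5)·(-2.6667) + (1.5)·(2.3333) + (-0.5)·(-1.6667) + (3.5)·(-1.6667)) / 5 = 4/5 = 0.8
  S[B,B] = ((-0.6667)·(-0.6667) + (4.3333)·(4.3333) + (-2.6667)·(-2.6667) + (2.3333)·(2.3333) + (-1.6667)·(-1.6667) + (-1.6667)·(-1.6667)) / 5 = 37.3333/5 = 7.4667
  S = [[4.7, 0.8],
 [0.8, 7.4667]].

Step 3 — invert S. det(S) = 4.7·7.4667 - (0.8)² = 34.4533.
  S^{-1} = (1/det) · [[d, -b], [-b, a]] = [[0.2167, -0.0232],
 [-0.0232, 0.1364]].

Step 4 — quadratic form (x̄ - mu_0)^T · S^{-1} · (x̄ - mu_0):
  S^{-1} · (x̄ - mu_0) = (0.3793, -0.3531),
  (x̄ - mu_0)^T · [...] = (1.5)·(0.3793) + (-2.3333)·(-0.3531) = 1.3929.

Step 5 — scale by n: T² = 6 · 1.3929 = 8.3572.

T² ≈ 8.3572


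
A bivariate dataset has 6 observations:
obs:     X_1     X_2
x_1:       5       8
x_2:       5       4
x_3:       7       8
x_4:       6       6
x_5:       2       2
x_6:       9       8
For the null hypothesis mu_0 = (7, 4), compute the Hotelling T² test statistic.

Step 1 — sample mean vector:
  mean(X_1) = (5 + 5 + 7 + 6 + 2 + 9) / 6 = 34/6 = 5.6667
  mean(X_2) = (8 + 4 + 8 + 6 + 2 + 8) / 6 = 36/6 = 6
  x̄ = (5.6667, 6),  deviation x̄ - mu_0 = (5.6667, 6) - (7, 4) = (-1.3333, 2).

Step 2 — sample covariance matrix, S[i,j] = (1/(n-1)) · Σ_k (x_{k,i} - mean_i) · (x_{k,j} - mean_j), divisor n-1 = 5:
  S[X_1,X_1] = ((-0.6667)·(-0.6667) + (-0.6667)·(-0.6667) + (1.3333)·(1.3333) + (0.3333)·(0.3333) + (-3.6667)·(-3.6667) + (3.3333)·(3.3333)) / 5 = 27.3333/5 = 5.4667
  S[X_1,X_2] = ((-0.6667)·(2) + (-0.6667)·(-2) + (1.3333)·(2) + (0.3333)·(0) + (-3.6667)·(-4) + (3.3333)·(2)) / 5 = 24/5 = 4.8
  S[X_2,X_2] = ((2)·(2) + (-2)·(-2) + (2)·(2) + (0)·(0) + (-4)·(-4) + (2)·(2)) / 5 = 32/5 = 6.4
  S = [[5.4667, 4.8],
 [4.8, 6.4]].

Step 3 — invert S. det(S) = 5.4667·6.4 - (4.8)² = 11.9467.
  S^{-1} = (1/det) · [[d, -b], [-b, a]] = [[0.5357, -0.4018],
 [-0.4018, 0.4576]].

Step 4 — quadratic form (x̄ - mu_0)^T · S^{-1} · (x̄ - mu_0):
  S^{-1} · (x̄ - mu_0) = (-1.5179, 1.4509),
  (x̄ - mu_0)^T · [...] = (-1.3333)·(-1.5179) + (2)·(1.4509) = 4.9256.

Step 5 — scale by n: T² = 6 · 4.9256 = 29.5536.

T² ≈ 29.5536


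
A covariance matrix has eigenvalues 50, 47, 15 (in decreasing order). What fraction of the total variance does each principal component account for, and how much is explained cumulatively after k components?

Step 1 — total variance = trace(Sigma) = Σ λ_i = 50 + 47 + 15 = 112.

Step 2 — fraction explained by component i = λ_i / Σ λ:
  PC1: 50/112 = 0.4464
  PC2: 47/112 = 0.4196
  PC3: 15/112 = 0.1339

Step 3 — cumulative fraction after k components = (λ_1 + ... + λ_k) / Σ λ:
  k = 1: 50/112 = 0.4464
  k = 2: (50 + 47)/112 = 97/112 = 0.8661
  k = 3: (50 + 47 + 15)/112 = 112/112 = 1

Summary (fraction, with percent):

explained: PC1 0.4464 (44.64%), PC2 0.4196 (41.96%), PC3 0.1339 (13.39%);  cumulative: 0.4464, 0.8661, 1


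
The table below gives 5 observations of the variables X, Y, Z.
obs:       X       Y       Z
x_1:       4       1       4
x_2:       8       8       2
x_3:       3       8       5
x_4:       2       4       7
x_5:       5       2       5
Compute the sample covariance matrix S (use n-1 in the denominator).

Step 1 — column means:
  mean(X) = (4 + 8 + 3 + 2 + 5) / 5 = 22/5 = 4.4
  mean(Y) = (1 + 8 + 8 + 4 + 2) / 5 = 23/5 = 4.6
  mean(Z) = (4 + 2 + 5 + 7 + 5) / 5 = 23/5 = 4.6

Step 2 — sample covariance S[i,j] = (1/(n-1)) · Σ_k (x_{k,i} - mean_i) · (x_{k,j} - mean_j), with n-1 = 4.
  S[X,X] = ((-0.4)·(-0.4) + (3.6)·(3.6) + (-1.4)·(-1.4) + (-2.4)·(-2.4) + (0.6)·(0.6)) / 4 = 21.2/4 = 5.3
  S[X,Y] = ((-0.4)·(-3.6) + (3.6)·(3.4) + (-1.4)·(3.4) + (-2.4)·(-0.6) + (0.6)·(-2.6)) / 4 = 8.8/4 = 2.2
  S[X,Z] = ((-0.4)·(-0.6) + (3.6)·(-2.6) + (-1.4)·(0.4) + (-2.4)·(2.4) + (0.6)·(0.4)) / 4 = -15.2/4 = -3.8
  S[Y,Y] = ((-3.6)·(-3.6) + (3.4)·(3.4) + (3.4)·(3.4) + (-0.6)·(-0.6) + (-2.6)·(-2.6)) / 4 = 43.2/4 = 10.8
  S[Y,Z] = ((-3.6)·(-0.6) + (3.4)·(-2.6) + (3.4)·(0.4) + (-0.6)·(2.4) + (-2.6)·(0.4)) / 4 = -7.8/4 = -1.95
  S[Z,Z] = ((-0.6)·(-0.6) + (-2.6)·(-2.6) + (0.4)·(0.4) + (2.4)·(2.4) + (0.4)·(0.4)) / 4 = 13.2/4 = 3.3

S is symmetric (S[j,i] = S[i,j]). Assembling:

S = [[5.3, 2.2, -3.8],
 [2.2, 10.8, -1.95],
 [-3.8, -1.95, 3.3]]


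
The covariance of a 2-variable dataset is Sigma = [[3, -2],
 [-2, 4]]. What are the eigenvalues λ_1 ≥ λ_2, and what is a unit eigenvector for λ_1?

Step 1 — characteristic polynomial of 2×2 Sigma:
  det(Sigma - λI) = λ² - trace · λ + det = 0.
  trace = 3 + 4 = 7, det = 3·4 - (-2)² = 8.
Step 2 — discriminant:
  Δ = trace² - 4·det = 49 - 32 = 17.
Step 3 — eigenvalues:
  λ = (trace ± √Δ)/2 = (7 ± 4.1231)/2,
  λ_1 = 5.5616,  λ_2 = 1.4384.

Step 4 — unit eigenvector for λ_1: solve (Sigma - λ_1 I)v = 0. First row:
  (3 - 5.5616)·v_x + (-2)·v_y = 0, i.e. (-2.5616)·v_x + (-2)·v_y = 0,
  so v ∝ (b, λ_1 - a) = (-2, 2.5616); multiply by -1 so the first entry is positive: u = (2, -2.5616).
  ||u|| = √((2)² + (-2.5616)²) = √(10.5616) ≈ 3.2499,
  v_1 = u/||u|| ≈ (0.6154, -0.7882) (||v_1|| = 1).

λ_1 = 5.5616,  λ_2 = 1.4384;  v_1 ≈ (0.6154, -0.7882)


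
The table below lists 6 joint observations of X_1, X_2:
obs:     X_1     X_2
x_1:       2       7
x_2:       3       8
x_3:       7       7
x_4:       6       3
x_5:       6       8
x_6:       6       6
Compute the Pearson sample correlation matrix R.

Step 1 — column means:
  mean(X_1) = (2 + 3 + 7 + 6 + 6 + 6) / 6 = 30/6 = 5
  mean(X_2) = (7 + 8 + 7 + 3 + 8 + 6) / 6 = 39/6 = 6.5

Step 2 — sample variances and covariances s[i,j] = (1/(n-1)) · Σ_k (x_{k,i} - mean_i) · (x_{k,j} - mean_j), with n-1 = 5:
  s[X_1,X_1] = ((-3)·(-3) + (-2)·(-2) + (2)·(2) + (1)·(1) + (1)·(1) + (1)·(1)) / 5 = 20/5 = 4
  s[X_1,X_2] = ((-3)·(0.5) + (-2)·(1.5) + (2)·(0.5) + (1)·(-3.5) + (1)·(1.5) + (1)·(-0.5)) / 5 = -6/5 = -1.2
  s[X_2,X_2] = ((0.5)·(0.5) + (1.5)·(1.5) + (0.5)·(0.5) + (-3.5)·(-3.5) + (1.5)·(1.5) + (-0.5)·(-0.5)) / 5 = 17.5/5 = 3.5
  Sample standard deviations s_i = √(s[i,i]):
  s(X_1) = √(4) = 2
  s(X_2) = √(3.5) = 1.8708

Step 3 — r_{ij} = s_{ij} / (s_i · s_j):
  r[X_1,X_1] = 1 (diagonal).
  r[X_1,X_2] = -1.2 / (2 · 1.8708) = -1.2 / 3.7417 = -0.3207
  r[X_2,X_2] = 1 (diagonal).

R is symmetric with unit diagonal. Assembling:

R = [[1, -0.3207],
 [-0.3207, 1]]


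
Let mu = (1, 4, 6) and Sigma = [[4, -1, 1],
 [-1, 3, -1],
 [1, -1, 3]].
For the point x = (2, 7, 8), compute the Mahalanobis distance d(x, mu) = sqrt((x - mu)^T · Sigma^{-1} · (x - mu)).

Step 1 — centre the observation: (x - mu) = (1, 3, 2).

Step 2 — invert Sigma (cofactor / det for 3×3, or solve directly):
  Sigma^{-1} = [[0.2857, 0.0714, -0.0714],
 [0.0714, 0.3929, 0.1071],
 [-0.0714, 0.1071, 0.3929]].

Step 3 — form the quadratic (x - mu)^T · Sigma^{-1} · (x - mu):
  Sigma^{-1} · (x - mu) = (0.3571, 1.4643, 1.0357).
  (x - mu)^T · [Sigma^{-1} · (x - mu)] = (1)·(0.3571) + (3)·(1.4643) + (2)·(1.0357) = 6.8214.

Step 4 — take square root: d = √(6.8214) ≈ 2.6118.

d(x, mu) = √(6.8214) ≈ 2.6118


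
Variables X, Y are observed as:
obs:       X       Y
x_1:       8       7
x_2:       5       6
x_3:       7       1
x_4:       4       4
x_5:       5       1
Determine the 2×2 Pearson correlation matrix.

Step 1 — column means:
  mean(X) = (8 + 5 + 7 + 4 + 5) / 5 = 29/5 = 5.8
  mean(Y) = (7 + 6 + 1 + 4 + 1) / 5 = 19/5 = 3.8

Step 2 — sample variances and covariances s[i,j] = (1/(n-1)) · Σ_k (x_{k,i} - mean_i) · (x_{k,j} - mean_j), with n-1 = 4:
  s[X,X] = ((2.2)·(2.2) + (-0.8)·(-0.8) + (1.2)·(1.2) + (-1.8)·(-1.8) + (-0.8)·(-0.8)) / 4 = 10.8/4 = 2.7
  s[X,Y] = ((2.2)·(3.2) + (-0.8)·(2.2) + (1.2)·(-2.8) + (-1.8)·(0.2) + (-0.8)·(-2.8)) / 4 = 3.8/4 = 0.95
  s[Y,Y] = ((3.2)·(3.2) + (2.2)·(2.2) + (-2.8)·(-2.8) + (0.2)·(0.2) + (-2.8)·(-2.8)) / 4 = 30.8/4 = 7.7
  Sample standard deviations s_i = √(s[i,i]):
  s(X) = √(2.7) = 1.6432
  s(Y) = √(7.7) = 2.7749

Step 3 — r_{ij} = s_{ij} / (s_i · s_j):
  r[X,X] = 1 (diagonal).
  r[X,Y] = 0.95 / (1.6432 · 2.7749) = 0.95 / 4.5596 = 0.2084
  r[Y,Y] = 1 (diagonal).

R is symmetric with unit diagonal. Assembling:

R = [[1, 0.2084],
 [0.2084, 1]]


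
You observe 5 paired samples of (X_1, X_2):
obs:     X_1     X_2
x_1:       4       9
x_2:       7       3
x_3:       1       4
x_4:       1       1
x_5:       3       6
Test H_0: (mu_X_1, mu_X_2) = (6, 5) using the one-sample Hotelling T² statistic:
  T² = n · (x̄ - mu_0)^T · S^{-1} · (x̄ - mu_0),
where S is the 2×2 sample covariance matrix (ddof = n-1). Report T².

Step 1 — sample mean vector:
  mean(X_1) = (4 + 7 + 1 + 1 + 3) / 5 = 16/5 = 3.2
  mean(X_2) = (9 + 3 + 4 + 1 + 6) / 5 = 23/5 = 4.6
  x̄ = (3.2, 4.6),  deviation x̄ - mu_0 = (3.2, 4.6) - (6, 5) = (-2.8, -0.4).

Step 2 — sample covariance matrix, S[i,j] = (1/(n-1)) · Σ_k (x_{k,i} - mean_i) · (x_{k,j} - mean_j), divisor n-1 = 4:
  S[X_1,X_1] = ((0.8)·(0.8) + (3.8)·(3.8) + (-2.2)·(-2.2) + (-2.2)·(-2.2) + (-0.2)·(-0.2)) / 4 = 24.8/4 = 6.2
  S[X_1,X_2] = ((0.8)·(4.4) + (3.8)·(-1.6) + (-2.2)·(-0.6) + (-2.2)·(-3.6) + (-0.2)·(1.4)) / 4 = 6.4/4 = 1.6
  S[X_2,X_2] = ((4.4)·(4.4) + (-1.6)·(-1.6) + (-0.6)·(-0.6) + (-3.6)·(-3.6) + (1.4)·(1.4)) / 4 = 37.2/4 = 9.3
  S = [[6.2, 1.6],
 [1.6, 9.3]].

Step 3 — invert S. det(S) = 6.2·9.3 - (1.6)² = 55.1.
  S^{-1} = (1/det) · [[d, -b], [-b, a]] = [[0.1688, -0.029],
 [-0.029, 0.1125]].

Step 4 — quadratic form (x̄ - mu_0)^T · S^{-1} · (x̄ - mu_0):
  S^{-1} · (x̄ - mu_0) = (-0.461, 0.0363),
  (x̄ - mu_0)^T · [...] = (-2.8)·(-0.461) + (-0.4)·(0.0363) = 1.2762.

Step 5 — scale by n: T² = 5 · 1.2762 = 6.3811.

T² ≈ 6.3811


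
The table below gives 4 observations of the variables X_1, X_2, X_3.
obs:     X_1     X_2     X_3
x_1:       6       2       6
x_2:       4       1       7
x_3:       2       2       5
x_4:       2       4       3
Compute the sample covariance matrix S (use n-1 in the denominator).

Step 1 — column means:
  mean(X_1) = (6 + 4 + 2 + 2) / 4 = 14/4 = 3.5
  mean(X_2) = (2 + 1 + 2 + 4) / 4 = 9/4 = 2.25
  mean(X_3) = (6 + 7 + 5 + 3) / 4 = 21/4 = 5.25

Step 2 — sample covariance S[i,j] = (1/(n-1)) · Σ_k (x_{k,i} - mean_i) · (x_{k,j} - mean_j), with n-1 = 3.
  S[X_1,X_1] = ((2.5)·(2.5) + (0.5)·(0.5) + (-1.5)·(-1.5) + (-1.5)·(-1.5)) / 3 = 11/3 = 3.6667
  S[X_1,X_2] = ((2.5)·(-0.25) + (0.5)·(-1.25) + (-1.5)·(-0.25) + (-1.5)·(1.75)) / 3 = -3.5/3 = -1.1667
  S[X_1,X_3] = ((2.5)·(0.75) + (0.5)·(1.75) + (-1.5)·(-0.25) + (-1.5)·(-2.25)) / 3 = 6.5/3 = 2.1667
  S[X_2,X_2] = ((-0.25)·(-0.25) + (-1.25)·(-1.25) + (-0.25)·(-0.25) + (1.75)·(1.75)) / 3 = 4.75/3 = 1.5833
  S[X_2,X_3] = ((-0.25)·(0.75) + (-1.25)·(1.75) + (-0.25)·(-0.25) + (1.75)·(-2.25)) / 3 = -6.25/3 = -2.0833
  S[X_3,X_3] = ((0.75)·(0.75) + (1.75)·(1.75) + (-0.25)·(-0.25) + (-2.25)·(-2.25)) / 3 = 8.75/3 = 2.9167

S is symmetric (S[j,i] = S[i,j]). Assembling:

S = [[3.6667, -1.1667, 2.1667],
 [-1.1667, 1.5833, -2.0833],
 [2.1667, -2.0833, 2.9167]]


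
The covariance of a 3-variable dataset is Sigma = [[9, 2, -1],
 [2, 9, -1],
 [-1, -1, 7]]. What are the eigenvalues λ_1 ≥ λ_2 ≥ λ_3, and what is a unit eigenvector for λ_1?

Step 1 — characteristic polynomial p(λ) = det(λI - Sigma) = λ³ - tr·λ² + c_1·λ - det, where tr = trace, c_1 = sum of the principal 2×2 minors, det = det(Sigma):
  tr = 9 + 9 + 7 = 25,
  c_1 = (9·9 - (2)²) + (9·7 - (-1)²) + (9·7 - (-1)²) = 77 + 62 + 62 = 201,
  det = 9·(9·7 - (-1)²) - (2)·((2)·7 - (-1)·(-1)) + (-1)·((2)·(-1) - 9·(-1)) = 9·(62) - (2)·(13) + (-1)·(7) = 525.
  So p(λ) = λ³ - 25λ² + 201λ - 525.
Step 2 — look for an integer root (rational root theorem: any rational root is an integer divisor of 525). Testing λ = 7:
  p(7) = 343 - 1225 + 1407 - 525 = 0  ✓
  Dividing out (λ - 7): p(λ) = (λ - 7)(λ² - 18λ + 75).
Step 3 — remaining eigenvalues from the quadratic λ² - 18λ + 75 = 0:
  Δ = 18² - 4·75 = 324 - 300 = 24,  λ = (18 ± √24)/2 = (18 ± 4.899)/2 ≈ 11.4495 or 6.5505.
  Sorted: λ_1 = 11.4495,  λ_2 = 7,  λ_3 = 6.5505  (check: sum = 25 = tr ✓).

Step 4 — unit eigenvector for λ_1 ≈ 11.4495: v spans the null space of (Sigma - λ_1 I), whose rows are
  r_1 = (-2.4495, 2, -1),  r_2 = (2, -2.4495, -1),  r_3 = (-1, -1, -4.4495).
  v is orthogonal to every row, so take v ∝ r_1 × r_2 = ((2)·(-1) - (-1)·(-2.4495), (-1)·(2) - (-2.4495)·(-1), (-2.4495)·(-2.4495) - (2)·(2)) ≈ (-4.4495, -4.4495, 2).
  Rescale (multiply by -1 so the first nonzero entry is positive): u = (4.4495, 4.4495, -2).
  ||u|| = √((4.4495)² + (4.4495)² + (-2)²) = √(43.5959) ≈ 6.6027,  v_1 = u/||u|| ≈ (0.6739, 0.6739, -0.3029) (||v_1|| = 1).

λ_1 = 11.4495,  λ_2 = 7,  λ_3 = 6.5505;  v_1 ≈ (0.6739, 0.6739, -0.3029)


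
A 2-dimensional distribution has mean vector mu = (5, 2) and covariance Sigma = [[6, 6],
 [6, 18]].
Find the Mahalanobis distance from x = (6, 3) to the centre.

Step 1 — centre the observation: (x - mu) = (1, 1).

Step 2 — invert Sigma. det(Sigma) = 6·18 - (6)² = 72.
  Sigma^{-1} = (1/det) · [[d, -b], [-b, a]] = [[0.25, -0.0833],
 [-0.0833, 0.0833]].

Step 3 — form the quadratic (x - mu)^T · Sigma^{-1} · (x - mu):
  Sigma^{-1} · (x - mu) = (0.1667, 0).
  (x - mu)^T · [Sigma^{-1} · (x - mu)] = (1)·(0.1667) + (1)·(0) = 0.1667.

Step 4 — take square root: d = √(0.1667) ≈ 0.4082.

d(x, mu) = √(0.1667) ≈ 0.4082


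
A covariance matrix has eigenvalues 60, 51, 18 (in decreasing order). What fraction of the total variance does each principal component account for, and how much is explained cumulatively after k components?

Step 1 — total variance = trace(Sigma) = Σ λ_i = 60 + 51 + 18 = 129.

Step 2 — fraction explained by component i = λ_i / Σ λ:
  PC1: 60/129 = 0.4651
  PC2: 51/129 = 0.3953
  PC3: 18/129 = 0.1395

Step 3 — cumulative fraction after k components = (λ_1 + ... + λ_k) / Σ λ:
  k = 1: 60/129 = 0.4651
  k = 2: (60 + 51)/129 = 111/129 = 0.8605
  k = 3: (60 + 51 + 18)/129 = 129/129 = 1

Summary (fraction, with percent):

explained: PC1 0.4651 (46.51%), PC2 0.3953 (39.53%), PC3 0.1395 (13.95%);  cumulative: 0.4651, 0.8605, 1


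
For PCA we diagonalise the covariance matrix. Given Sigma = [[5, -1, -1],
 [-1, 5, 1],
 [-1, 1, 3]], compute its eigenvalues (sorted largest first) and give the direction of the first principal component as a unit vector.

Step 1 — characteristic polynomial p(λ) = det(λI - Sigma) = λ³ - tr·λ² + c_1·λ - det, where tr = trace, c_1 = sum of the principal 2×2 minors, det = det(Sigma):
  tr = 5 + 5 + 3 = 13,
  c_1 = (5·5 - (-1)²) + (5·3 - (-1)²) + (5·3 - (1)²) = 24 + 14 + 14 = 52,
  det = 5·(5·3 - (1)²) - (-1)·((-1)·3 - (1)·(-1)) + (-1)·((-1)·(1) - 5·(-1)) = 5·(14) - (-1)·(-2) + (-1)·(4) = 64.
  So p(λ) = λ³ - 13λ² + 52λ - 64.
Step 2 — look for an integer root (rational root theorem: any rational root is an integer divisor of 64). Testing λ = 4:
  p(4) = 64 - 208 + 208 - 64 = 0  ✓
  Dividing out (λ - 4): p(λ) = (λ - 4)(λ² - 9λ + 16).
Step 3 — remaining eigenvalues from the quadratic λ² - 9λ + 16 = 0:
  Δ = 9² - 4·16 = 81 - 64 = 17,  λ = (9 ± √17)/2 = (9 ± 4.1231)/2 ≈ 6.5616 or 2.4384.
  Sorted: λ_1 = 6.5616,  λ_2 = 4,  λ_3 = 2.4384  (check: sum = 13 = tr ✓).

Step 4 — unit eigenvector for λ_1 ≈ 6.5616: v spans the null space of (Sigma - λ_1 I), whose rows are
  r_1 = (-1.5616, -1, -1),  r_2 = (-1, -1.5616, 1),  r_3 = (-1, 1, -3.5616).
  v is orthogonal to every row, so take v ∝ r_1 × r_2 = ((-1)·(1) - (-1)·(-1.5616), (-1)·(-1) - (-1.5616)·(1), (-1.5616)·(-1.5616) - (-1)·(-1)) ≈ (-2.5616, 2.5616, 1.4384).
  Rescale (multiply by -1 so the first nonzero entry is positive): u = (2.5616, -2.5616, -1.4384).
  ||u|| = √((2.5616)² + (-2.5616)² + (-1.4384)²) = √(15.1922) ≈ 3.8977,  v_1 = u/||u|| ≈ (0.6572, -0.6572, -0.369) (||v_1|| = 1).

λ_1 = 6.5616,  λ_2 = 4,  λ_3 = 2.4384;  v_1 ≈ (0.6572, -0.6572, -0.369)


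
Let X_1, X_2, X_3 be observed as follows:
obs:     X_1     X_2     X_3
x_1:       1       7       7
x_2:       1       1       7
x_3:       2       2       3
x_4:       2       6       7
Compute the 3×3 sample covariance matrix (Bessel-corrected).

Step 1 — column means:
  mean(X_1) = (1 + 1 + 2 + 2) / 4 = 6/4 = 1.5
  mean(X_2) = (7 + 1 + 2 + 6) / 4 = 16/4 = 4
  mean(X_3) = (7 + 7 + 3 + 7) / 4 = 24/4 = 6

Step 2 — sample covariance S[i,j] = (1/(n-1)) · Σ_k (x_{k,i} - mean_i) · (x_{k,j} - mean_j), with n-1 = 3.
  S[X_1,X_1] = ((-0.5)·(-0.5) + (-0.5)·(-0.5) + (0.5)·(0.5) + (0.5)·(0.5)) / 3 = 1/3 = 0.3333
  S[X_1,X_2] = ((-0.5)·(3) + (-0.5)·(-3) + (0.5)·(-2) + (0.5)·(2)) / 3 = 0/3 = 0
  S[X_1,X_3] = ((-0.5)·(1) + (-0.5)·(1) + (0.5)·(-3) + (0.5)·(1)) / 3 = -2/3 = -0.6667
  S[X_2,X_2] = ((3)·(3) + (-3)·(-3) + (-2)·(-2) + (2)·(2)) / 3 = 26/3 = 8.6667
  S[X_2,X_3] = ((3)·(1) + (-3)·(1) + (-2)·(-3) + (2)·(1)) / 3 = 8/3 = 2.6667
  S[X_3,X_3] = ((1)·(1) + (1)·(1) + (-3)·(-3) + (1)·(1)) / 3 = 12/3 = 4

S is symmetric (S[j,i] = S[i,j]). Assembling:

S = [[0.3333, 0, -0.6667],
 [0, 8.6667, 2.6667],
 [-0.6667, 2.6667, 4]]


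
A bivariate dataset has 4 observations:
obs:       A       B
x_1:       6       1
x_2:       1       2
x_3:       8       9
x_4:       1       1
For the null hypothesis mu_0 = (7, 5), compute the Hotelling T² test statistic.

Step 1 — sample mean vector:
  mean(A) = (6 + 1 + 8 + 1) / 4 = 16/4 = 4
  mean(B) = (1 + 2 + 9 + 1) / 4 = 13/4 = 3.25
  x̄ = (4, 3.25),  deviation x̄ - mu_0 = (4, 3.25) - (7, 5) = (-3, -1.75).

Step 2 — sample covariance matrix, S[i,j] = (1/(n-1)) · Σ_k (x_{k,i} - mean_i) · (x_{k,j} - mean_j), divisor n-1 = 3:
  S[A,A] = ((2)·(2) + (-3)·(-3) + (4)·(4) + (-3)·(-3)) / 3 = 38/3 = 12.6667
  S[A,B] = ((2)·(-2.25) + (-3)·(-1.25) + (4)·(5.75) + (-3)·(-2.25)) / 3 = 29/3 = 9.6667
  S[B,B] = ((-2.25)·(-2.25) + (-1.25)·(-1.25) + (5.75)·(5.75) + (-2.25)·(-2.25)) / 3 = 44.75/3 = 14.9167
  S = [[12.6667, 9.6667],
 [9.6667, 14.9167]].

Step 3 — invert S. det(S) = 12.6667·14.9167 - (9.6667)² = 95.5.
  S^{-1} = (1/det) · [[d, -b], [-b, a]] = [[0.1562, -0.1012],
 [-0.1012, 0.1326]].

Step 4 — quadratic form (x̄ - mu_0)^T · S^{-1} · (x̄ - mu_0):
  S^{-1} · (x̄ - mu_0) = (-0.2914, 0.0716),
  (x̄ - mu_0)^T · [...] = (-3)·(-0.2914) + (-1.75)·(0.0716) = 0.7491.

Step 5 — scale by n: T² = 4 · 0.7491 = 2.9965.

T² ≈ 2.9965


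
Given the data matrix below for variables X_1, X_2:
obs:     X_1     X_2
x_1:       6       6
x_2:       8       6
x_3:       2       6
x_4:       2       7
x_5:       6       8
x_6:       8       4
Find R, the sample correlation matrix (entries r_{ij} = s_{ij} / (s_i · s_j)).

Step 1 — column means:
  mean(X_1) = (6 + 8 + 2 + 2 + 6 + 8) / 6 = 32/6 = 5.3333
  mean(X_2) = (6 + 6 + 6 + 7 + 8 + 4) / 6 = 37/6 = 6.1667

Step 2 — sample variances and covariances s[i,j] = (1/(n-1)) · Σ_k (x_{k,i} - mean_i) · (x_{k,j} - mean_j), with n-1 = 5:
  s[X_1,X_1] = ((0.6667)·(0.6667) + (2.6667)·(2.6667) + (-3.3333)·(-3.3333) + (-3.3333)·(-3.3333) + (0.6667)·(0.6667) + (2.6667)·(2.6667)) / 5 = 37.3333/5 = 7.4667
  s[X_1,X_2] = ((0.6667)·(-0.1667) + (2.6667)·(-0.1667) + (-3.3333)·(-0.1667) + (-3.3333)·(0.8333) + (0.6667)·(1.8333) + (2.6667)·(-2.1667)) / 5 = -7.3333/5 = -1.4667
  s[X_2,X_2] = ((-0.1667)·(-0.1667) + (-0.1667)·(-0.1667) + (-0.1667)·(-0.1667) + (0.8333)·(0.8333) + (1.8333)·(1.8333) + (-2.1667)·(-2.1667)) / 5 = 8.8333/5 = 1.7667
  Sample standard deviations s_i = √(s[i,i]):
  s(X_1) = √(7.4667) = 2.7325
  s(X_2) = √(1.7667) = 1.3292

Step 3 — r_{ij} = s_{ij} / (s_i · s_j):
  r[X_1,X_1] = 1 (diagonal).
  r[X_1,X_2] = -1.4667 / (2.7325 · 1.3292) = -1.4667 / 3.632 = -0.4038
  r[X_2,X_2] = 1 (diagonal).

R is symmetric with unit diagonal. Assembling:

R = [[1, -0.4038],
 [-0.4038, 1]]


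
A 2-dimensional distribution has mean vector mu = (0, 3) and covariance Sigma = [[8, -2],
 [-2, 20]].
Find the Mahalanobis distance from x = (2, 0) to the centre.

Step 1 — centre the observation: (x - mu) = (2, -3).

Step 2 — invert Sigma. det(Sigma) = 8·20 - (-2)² = 156.
  Sigma^{-1} = (1/det) · [[d, -b], [-b, a]] = [[0.1282, 0.0128],
 [0.0128, 0.0513]].

Step 3 — form the quadratic (x - mu)^T · Sigma^{-1} · (x - mu):
  Sigma^{-1} · (x - mu) = (0.2179, -0.1282).
  (x - mu)^T · [Sigma^{-1} · (x - mu)] = (2)·(0.2179) + (-3)·(-0.1282) = 0.8205.

Step 4 — take square root: d = √(0.8205) ≈ 0.9058.

d(x, mu) = √(0.8205) ≈ 0.9058


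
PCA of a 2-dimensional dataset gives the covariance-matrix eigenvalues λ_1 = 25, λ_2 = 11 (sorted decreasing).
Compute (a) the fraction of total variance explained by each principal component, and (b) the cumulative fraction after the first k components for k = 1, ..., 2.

Step 1 — total variance = trace(Sigma) = Σ λ_i = 25 + 11 = 36.

Step 2 — fraction explained by component i = λ_i / Σ λ:
  PC1: 25/36 = 0.6944
  PC2: 11/36 = 0.3056

Step 3 — cumulative fraction after k components = (λ_1 + ... + λ_k) / Σ λ:
  k = 1: 25/36 = 0.6944
  k = 2: (25 + 11)/36 = 36/36 = 1

Summary (fraction, with percent):

explained: PC1 0.6944 (69.44%), PC2 0.3056 (30.56%);  cumulative: 0.6944, 1


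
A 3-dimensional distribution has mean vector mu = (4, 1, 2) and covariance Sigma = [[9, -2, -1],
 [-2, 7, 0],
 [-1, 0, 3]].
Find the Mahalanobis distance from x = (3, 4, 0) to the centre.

Step 1 — centre the observation: (x - mu) = (-1, 3, -2).

Step 2 — invert Sigma (cofactor / det for 3×3, or solve directly):
  Sigma^{-1} = [[0.1235, 0.0353, 0.0412],
 [0.0353, 0.1529, 0.0118],
 [0.0412, 0.0118, 0.3471]].

Step 3 — form the quadratic (x - mu)^T · Sigma^{-1} · (x - mu):
  Sigma^{-1} · (x - mu) = (-0.1, 0.4, -0.7).
  (x - mu)^T · [Sigma^{-1} · (x - mu)] = (-1)·(-0.1) + (3)·(0.4) + (-2)·(-0.7) = 2.7.

Step 4 — take square root: d = √(2.7) ≈ 1.6432.

d(x, mu) = √(2.7) ≈ 1.6432


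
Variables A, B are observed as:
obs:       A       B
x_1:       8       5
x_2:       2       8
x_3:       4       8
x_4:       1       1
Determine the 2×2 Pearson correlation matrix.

Step 1 — column means:
  mean(A) = (8 + 2 + 4 + 1) / 4 = 15/4 = 3.75
  mean(B) = (5 + 8 + 8 + 1) / 4 = 22/4 = 5.5

Step 2 — sample variances and covariances s[i,j] = (1/(n-1)) · Σ_k (x_{k,i} - mean_i) · (x_{k,j} - mean_j), with n-1 = 3:
  s[A,A] = ((4.25)·(4.25) + (-1.75)·(-1.75) + (0.25)·(0.25) + (-2.75)·(-2.75)) / 3 = 28.75/3 = 9.5833
  s[A,B] = ((4.25)·(-0.5) + (-1.75)·(2.5) + (0.25)·(2.5) + (-2.75)·(-4.5)) / 3 = 6.5/3 = 2.1667
  s[B,B] = ((-0.5)·(-0.5) + (2.5)·(2.5) + (2.5)·(2.5) + (-4.5)·(-4.5)) / 3 = 33/3 = 11
  Sample standard deviations s_i = √(s[i,i]):
  s(A) = √(9.5833) = 3.0957
  s(B) = √(11) = 3.3166

Step 3 — r_{ij} = s_{ij} / (s_i · s_j):
  r[A,A] = 1 (diagonal).
  r[A,B] = 2.1667 / (3.0957 · 3.3166) = 2.1667 / 10.2673 = 0.211
  r[B,B] = 1 (diagonal).

R is symmetric with unit diagonal. Assembling:

R = [[1, 0.211],
 [0.211, 1]]


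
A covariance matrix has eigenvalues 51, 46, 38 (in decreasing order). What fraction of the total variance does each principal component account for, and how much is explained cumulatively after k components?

Step 1 — total variance = trace(Sigma) = Σ λ_i = 51 + 46 + 38 = 135.

Step 2 — fraction explained by component i = λ_i / Σ λ:
  PC1: 51/135 = 0.3778
  PC2: 46/135 = 0.3407
  PC3: 38/135 = 0.2815

Step 3 — cumulative fraction after k components = (λ_1 + ... + λ_k) / Σ λ:
  k = 1: 51/135 = 0.3778
  k = 2: (51 + 46)/135 = 97/135 = 0.7185
  k = 3: (51 + 46 + 38)/135 = 135/135 = 1

Summary (fraction, with percent):

explained: PC1 0.3778 (37.78%), PC2 0.3407 (34.07%), PC3 0.2815 (28.15%);  cumulative: 0.3778, 0.7185, 1


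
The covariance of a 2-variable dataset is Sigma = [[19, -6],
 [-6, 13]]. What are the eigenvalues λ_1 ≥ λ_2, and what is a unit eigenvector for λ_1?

Step 1 — characteristic polynomial of 2×2 Sigma:
  det(Sigma - λI) = λ² - trace · λ + det = 0.
  trace = 19 + 13 = 32, det = 19·13 - (-6)² = 211.
Step 2 — discriminant:
  Δ = trace² - 4·det = 1024 - 844 = 180.
Step 3 — eigenvalues:
  λ = (trace ± √Δ)/2 = (32 ± 13.4164)/2,
  λ_1 = 22.7082,  λ_2 = 9.2918.

Step 4 — unit eigenvector for λ_1: solve (Sigma - λ_1 I)v = 0. First row:
  (19 - 22.7082)·v_x + (-6)·v_y = 0, i.e. (-3.7082)·v_x + (-6)·v_y = 0,
  so v ∝ (b, λ_1 - a) = (-6, 3.7082); multiply by -1 so the first entry is positive: u = (6, -3.7082).
  ||u|| = √((6)² + (-3.7082)²) = √(49.7508) ≈ 7.0534,
  v_1 = u/||u|| ≈ (0.8507, -0.5257) (||v_1|| = 1).

λ_1 = 22.7082,  λ_2 = 9.2918;  v_1 ≈ (0.8507, -0.5257)


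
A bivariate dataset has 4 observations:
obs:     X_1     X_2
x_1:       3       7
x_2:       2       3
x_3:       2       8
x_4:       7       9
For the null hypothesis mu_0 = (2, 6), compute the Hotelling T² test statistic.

Step 1 — sample mean vector:
  mean(X_1) = (3 + 2 + 2 + 7) / 4 = 14/4 = 3.5
  mean(X_2) = (7 + 3 + 8 + 9) / 4 = 27/4 = 6.75
  x̄ = (3.5, 6.75),  deviation x̄ - mu_0 = (3.5, 6.75) - (2, 6) = (1.5, 0.75).

Step 2 — sample covariance matrix, S[i,j] = (1/(n-1)) · Σ_k (x_{k,i} - mean_i) · (x_{k,j} - mean_j), divisor n-1 = 3:
  S[X_1,X_1] = ((-0.5)·(-0.5) + (-1.5)·(-1.5) + (-1.5)·(-1.5) + (3.5)·(3.5)) / 3 = 17/3 = 5.6667
  S[X_1,X_2] = ((-0.5)·(0.25) + (-1.5)·(-3.75) + (-1.5)·(1.25) + (3.5)·(2.25)) / 3 = 11.5/3 = 3.8333
  S[X_2,X_2] = ((0.25)·(0.25) + (-3.75)·(-3.75) + (1.25)·(1.25) + (2.25)·(2.25)) / 3 = 20.75/3 = 6.9167
  S = [[5.6667, 3.8333],
 [3.8333, 6.9167]].

Step 3 — invert S. det(S) = 5.6667·6.9167 - (3.8333)² = 24.5.
  S^{-1} = (1/det) · [[d, -b], [-b, a]] = [[0.2823, -0.1565],
 [-0.1565, 0.2313]].

Step 4 — quadratic form (x̄ - mu_0)^T · S^{-1} · (x̄ - mu_0):
  S^{-1} · (x̄ - mu_0) = (0.3061, -0.0612),
  (x̄ - mu_0)^T · [...] = (1.5)·(0.3061) + (0.75)·(-0.0612) = 0.4133.

Step 5 — scale by n: T² = 4 · 0.4133 = 1.6531.

T² ≈ 1.6531


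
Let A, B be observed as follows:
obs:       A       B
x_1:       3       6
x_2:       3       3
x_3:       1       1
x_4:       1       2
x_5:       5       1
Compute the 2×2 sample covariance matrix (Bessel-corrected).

Step 1 — column means:
  mean(A) = (3 + 3 + 1 + 1 + 5) / 5 = 13/5 = 2.6
  mean(B) = (6 + 3 + 1 + 2 + 1) / 5 = 13/5 = 2.6

Step 2 — sample covariance S[i,j] = (1/(n-1)) · Σ_k (x_{k,i} - mean_i) · (x_{k,j} - mean_j), with n-1 = 4.
  S[A,A] = ((0.4)·(0.4) + (0.4)·(0.4) + (-1.6)·(-1.6) + (-1.6)·(-1.6) + (2.4)·(2.4)) / 4 = 11.2/4 = 2.8
  S[A,B] = ((0.4)·(3.4) + (0.4)·(0.4) + (-1.6)·(-1.6) + (-1.6)·(-0.6) + (2.4)·(-1.6)) / 4 = 1.2/4 = 0.3
  S[B,B] = ((3.4)·(3.4) + (0.4)·(0.4) + (-1.6)·(-1.6) + (-0.6)·(-0.6) + (-1.6)·(-1.6)) / 4 = 17.2/4 = 4.3

S is symmetric (S[j,i] = S[i,j]). Assembling:

S = [[2.8, 0.3],
 [0.3, 4.3]]


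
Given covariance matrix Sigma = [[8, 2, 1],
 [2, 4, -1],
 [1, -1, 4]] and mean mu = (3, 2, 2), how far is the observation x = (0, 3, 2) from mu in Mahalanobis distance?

Step 1 — centre the observation: (x - mu) = (-3, 1, 0).

Step 2 — invert Sigma (cofactor / det for 3×3, or solve directly):
  Sigma^{-1} = [[0.1562, -0.0937, -0.0625],
 [-0.0938, 0.3229, 0.1042],
 [-0.0625, 0.1042, 0.2917]].

Step 3 — form the quadratic (x - mu)^T · Sigma^{-1} · (x - mu):
  Sigma^{-1} · (x - mu) = (-0.5625, 0.6042, 0.2917).
  (x - mu)^T · [Sigma^{-1} · (x - mu)] = (-3)·(-0.5625) + (1)·(0.6042) + (0)·(0.2917) = 2.2917.

Step 4 — take square root: d = √(2.2917) ≈ 1.5138.

d(x, mu) = √(2.2917) ≈ 1.5138


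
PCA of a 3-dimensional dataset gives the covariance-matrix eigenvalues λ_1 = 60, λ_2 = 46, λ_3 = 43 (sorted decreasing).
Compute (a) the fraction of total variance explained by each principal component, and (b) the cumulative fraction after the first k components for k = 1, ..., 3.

Step 1 — total variance = trace(Sigma) = Σ λ_i = 60 + 46 + 43 = 149.

Step 2 — fraction explained by component i = λ_i / Σ λ:
  PC1: 60/149 = 0.4027
  PC2: 46/149 = 0.3087
  PC3: 43/149 = 0.2886

Step 3 — cumulative fraction after k components = (λ_1 + ... + λ_k) / Σ λ:
  k = 1: 60/149 = 0.4027
  k = 2: (60 + 46)/149 = 106/149 = 0.7114
  k = 3: (60 + 46 + 43)/149 = 149/149 = 1

Summary (fraction, with percent):

explained: PC1 0.4027 (40.27%), PC2 0.3087 (30.87%), PC3 0.2886 (28.86%);  cumulative: 0.4027, 0.7114, 1


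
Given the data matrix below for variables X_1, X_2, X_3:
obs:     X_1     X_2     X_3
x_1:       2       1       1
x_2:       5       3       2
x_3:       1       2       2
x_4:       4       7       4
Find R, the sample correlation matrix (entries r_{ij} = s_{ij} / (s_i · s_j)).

Step 1 — column means:
  mean(X_1) = (2 + 5 + 1 + 4) / 4 = 12/4 = 3
  mean(X_2) = (1 + 3 + 2 + 7) / 4 = 13/4 = 3.25
  mean(X_3) = (1 + 2 + 2 + 4) / 4 = 9/4 = 2.25

Step 2 — sample variances and covariances s[i,j] = (1/(n-1)) · Σ_k (x_{k,i} - mean_i) · (x_{k,j} - mean_j), with n-1 = 3:
  s[X_1,X_1] = ((-1)·(-1) + (2)·(2) + (-2)·(-2) + (1)·(1)) / 3 = 10/3 = 3.3333
  s[X_1,X_2] = ((-1)·(-2.25) + (2)·(-0.25) + (-2)·(-1.25) + (1)·(3.75)) / 3 = 8/3 = 2.6667
  s[X_1,X_3] = ((-1)·(-1.25) + (2)·(-0.25) + (-2)·(-0.25) + (1)·(1.75)) / 3 = 3/3 = 1
  s[X_2,X_2] = ((-2.25)·(-2.25) + (-0.25)·(-0.25) + (-1.25)·(-1.25) + (3.75)·(3.75)) / 3 = 20.75/3 = 6.9167
  s[X_2,X_3] = ((-2.25)·(-1.25) + (-0.25)·(-0.25) + (-1.25)·(-0.25) + (3.75)·(1.75)) / 3 = 9.75/3 = 3.25
  s[X_3,X_3] = ((-1.25)·(-1.25) + (-0.25)·(-0.25) + (-0.25)·(-0.25) + (1.75)·(1.75)) / 3 = 4.75/3 = 1.5833
  Sample standard deviations s_i = √(s[i,i]):
  s(X_1) = √(3.3333) = 1.8257
  s(X_2) = √(6.9167) = 2.63
  s(X_3) = √(1.5833) = 1.2583

Step 3 — r_{ij} = s_{ij} / (s_i · s_j):
  r[X_1,X_1] = 1 (diagonal).
  r[X_1,X_2] = 2.6667 / (1.8257 · 2.63) = 2.6667 / 4.8016 = 0.5554
  r[X_1,X_3] = 1 / (1.8257 · 1.2583) = 1 / 2.2973 = 0.4353
  r[X_2,X_2] = 1 (diagonal).
  r[X_2,X_3] = 3.25 / (2.63 · 1.2583) = 3.25 / 3.3093 = 0.9821
  r[X_3,X_3] = 1 (diagonal).

R is symmetric with unit diagonal. Assembling:

R = [[1, 0.5554, 0.4353],
 [0.5554, 1, 0.9821],
 [0.4353, 0.9821, 1]]


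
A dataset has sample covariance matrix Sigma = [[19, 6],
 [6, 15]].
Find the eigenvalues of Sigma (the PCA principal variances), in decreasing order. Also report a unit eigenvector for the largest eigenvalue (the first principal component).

Step 1 — characteristic polynomial of 2×2 Sigma:
  det(Sigma - λI) = λ² - trace · λ + det = 0.
  trace = 19 + 15 = 34, det = 19·15 - (6)² = 249.
Step 2 — discriminant:
  Δ = trace² - 4·det = 1156 - 996 = 160.
Step 3 — eigenvalues:
  λ = (trace ± √Δ)/2 = (34 ± 12.6491)/2,
  λ_1 = 23.3246,  λ_2 = 10.6754.

Step 4 — unit eigenvector for λ_1: solve (Sigma - λ_1 I)v = 0. First row:
  (19 - 23.3246)·v_x + (6)·v_y = 0, i.e. (-4.3246)·v_x + (6)·v_y = 0,
  so v ∝ (b, λ_1 - a) = (6, 4.3246) = u.
  ||u|| = √((6)² + (4.3246)²) = √(54.7018) ≈ 7.3961,
  v_1 = u/||u|| ≈ (0.8112, 0.5847) (||v_1|| = 1).

λ_1 = 23.3246,  λ_2 = 10.6754;  v_1 ≈ (0.8112, 0.5847)


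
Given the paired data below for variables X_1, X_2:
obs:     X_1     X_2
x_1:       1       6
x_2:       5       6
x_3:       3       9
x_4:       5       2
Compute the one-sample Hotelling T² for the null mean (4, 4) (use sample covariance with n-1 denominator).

Step 1 — sample mean vector:
  mean(X_1) = (1 + 5 + 3 + 5) / 4 = 14/4 = 3.5
  mean(X_2) = (6 + 6 + 9 + 2) / 4 = 23/4 = 5.75
  x̄ = (3.5, 5.75),  deviation x̄ - mu_0 = (3.5, 5.75) - (4, 4) = (-0.5, 1.75).

Step 2 — sample covariance matrix, S[i,j] = (1/(n-1)) · Σ_k (x_{k,i} - mean_i) · (x_{k,j} - mean_j), divisor n-1 = 3:
  S[X_1,X_1] = ((-2.5)·(-2.5) + (1.5)·(1.5) + (-0.5)·(-0.5) + (1.5)·(1.5)) / 3 = 11/3 = 3.6667
  S[X_1,X_2] = ((-2.5)·(0.25) + (1.5)·(0.25) + (-0.5)·(3.25) + (1.5)·(-3.75)) / 3 = -7.5/3 = -2.5
  S[X_2,X_2] = ((0.25)·(0.25) + (0.25)·(0.25) + (3.25)·(3.25) + (-3.75)·(-3.75)) / 3 = 24.75/3 = 8.25
  S = [[3.6667, -2.5],
 [-2.5, 8.25]].

Step 3 — invert S. det(S) = 3.6667·8.25 - (-2.5)² = 24.
  S^{-1} = (1/det) · [[d, -b], [-b, a]] = [[0.3438, 0.1042],
 [0.1042, 0.1528]].

Step 4 — quadratic form (x̄ - mu_0)^T · S^{-1} · (x̄ - mu_0):
  S^{-1} · (x̄ - mu_0) = (0.0104, 0.2153),
  (x̄ - mu_0)^T · [...] = (-0.5)·(0.0104) + (1.75)·(0.2153) = 0.3715.

Step 5 — scale by n: T² = 4 · 0.3715 = 1.4861.

T² ≈ 1.4861


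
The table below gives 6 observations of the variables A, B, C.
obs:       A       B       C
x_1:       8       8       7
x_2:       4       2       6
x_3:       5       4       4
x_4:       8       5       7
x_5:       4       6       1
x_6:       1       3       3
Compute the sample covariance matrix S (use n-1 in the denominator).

Step 1 — column means:
  mean(A) = (8 + 4 + 5 + 8 + 4 + 1) / 6 = 30/6 = 5
  mean(B) = (8 + 2 + 4 + 5 + 6 + 3) / 6 = 28/6 = 4.6667
  mean(C) = (7 + 6 + 4 + 7 + 1 + 3) / 6 = 28/6 = 4.6667

Step 2 — sample covariance S[i,j] = (1/(n-1)) · Σ_k (x_{k,i} - mean_i) · (x_{k,j} - mean_j), with n-1 = 5.
  S[A,A] = ((3)·(3) + (-1)·(-1) + (0)·(0) + (3)·(3) + (-1)·(-1) + (-4)·(-4)) / 5 = 36/5 = 7.2
  S[A,B] = ((3)·(3.3333) + (-1)·(-2.6667) + (0)·(-0.6667) + (3)·(0.3333) + (-1)·(1.3333) + (-4)·(-1.6667)) / 5 = 19/5 = 3.8
  S[A,C] = ((3)·(2.3333) + (-1)·(1.3333) + (0)·(-0.6667) + (3)·(2.3333) + (-1)·(-3.6667) + (-4)·(-1.6667)) / 5 = 23/5 = 4.6
  S[B,B] = ((3.3333)·(3.3333) + (-2.6667)·(-2.6667) + (-0.6667)·(-0.6667) + (0.3333)·(0.3333) + (1.3333)·(1.3333) + (-1.6667)·(-1.6667)) / 5 = 23.3333/5 = 4.6667
  S[B,C] = ((3.3333)·(2.3333) + (-2.6667)·(1.3333) + (-0.6667)·(-0.6667) + (0.3333)·(2.3333) + (1.3333)·(-3.6667) + (-1.6667)·(-1.6667)) / 5 = 3.3333/5 = 0.6667
  S[C,C] = ((2.3333)·(2.3333) + (1.3333)·(1.3333) + (-0.6667)·(-0.6667) + (2.3333)·(2.3333) + (-3.6667)·(-3.6667) + (-1.6667)·(-1.6667)) / 5 = 29.3333/5 = 5.8667

S is symmetric (S[j,i] = S[i,j]). Assembling:

S = [[7.2, 3.8, 4.6],
 [3.8, 4.6667, 0.6667],
 [4.6, 0.6667, 5.8667]]
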